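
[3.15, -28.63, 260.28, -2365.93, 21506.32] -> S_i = 3.15*(-9.09)^i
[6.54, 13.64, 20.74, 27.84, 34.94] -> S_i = 6.54 + 7.10*i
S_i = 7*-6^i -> [7, -42, 252, -1512, 9072]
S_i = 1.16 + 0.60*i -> [1.16, 1.76, 2.36, 2.96, 3.56]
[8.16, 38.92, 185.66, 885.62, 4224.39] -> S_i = 8.16*4.77^i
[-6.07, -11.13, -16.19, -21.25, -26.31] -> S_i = -6.07 + -5.06*i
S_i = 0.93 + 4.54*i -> [0.93, 5.47, 10.01, 14.55, 19.09]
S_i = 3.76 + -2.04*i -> [3.76, 1.72, -0.32, -2.36, -4.4]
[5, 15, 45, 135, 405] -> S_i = 5*3^i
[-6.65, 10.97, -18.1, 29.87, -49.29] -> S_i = -6.65*(-1.65)^i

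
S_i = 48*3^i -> [48, 144, 432, 1296, 3888]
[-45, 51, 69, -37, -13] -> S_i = Random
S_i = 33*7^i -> [33, 231, 1617, 11319, 79233]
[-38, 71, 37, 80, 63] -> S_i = Random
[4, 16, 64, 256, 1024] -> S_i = 4*4^i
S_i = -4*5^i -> [-4, -20, -100, -500, -2500]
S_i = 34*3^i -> [34, 102, 306, 918, 2754]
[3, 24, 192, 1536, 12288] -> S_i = 3*8^i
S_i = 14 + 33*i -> [14, 47, 80, 113, 146]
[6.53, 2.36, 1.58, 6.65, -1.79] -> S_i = Random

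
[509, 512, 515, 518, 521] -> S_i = 509 + 3*i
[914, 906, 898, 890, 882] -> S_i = 914 + -8*i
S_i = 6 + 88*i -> [6, 94, 182, 270, 358]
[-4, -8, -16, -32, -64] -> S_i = -4*2^i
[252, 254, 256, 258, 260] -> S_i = 252 + 2*i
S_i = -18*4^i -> [-18, -72, -288, -1152, -4608]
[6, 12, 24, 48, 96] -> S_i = 6*2^i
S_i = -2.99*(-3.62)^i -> [-2.99, 10.82, -39.18, 141.84, -513.46]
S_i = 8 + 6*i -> [8, 14, 20, 26, 32]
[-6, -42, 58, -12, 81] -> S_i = Random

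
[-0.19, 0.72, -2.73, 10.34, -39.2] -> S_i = -0.19*(-3.79)^i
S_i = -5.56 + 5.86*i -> [-5.56, 0.3, 6.16, 12.02, 17.88]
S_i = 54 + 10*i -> [54, 64, 74, 84, 94]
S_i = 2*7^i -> [2, 14, 98, 686, 4802]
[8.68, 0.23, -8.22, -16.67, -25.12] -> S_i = 8.68 + -8.45*i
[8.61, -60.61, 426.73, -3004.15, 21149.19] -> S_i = 8.61*(-7.04)^i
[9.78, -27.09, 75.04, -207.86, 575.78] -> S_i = 9.78*(-2.77)^i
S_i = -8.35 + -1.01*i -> [-8.35, -9.36, -10.37, -11.38, -12.39]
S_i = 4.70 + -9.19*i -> [4.7, -4.49, -13.68, -22.87, -32.06]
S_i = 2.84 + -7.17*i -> [2.84, -4.33, -11.5, -18.67, -25.84]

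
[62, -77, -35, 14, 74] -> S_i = Random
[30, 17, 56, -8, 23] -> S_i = Random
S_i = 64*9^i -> [64, 576, 5184, 46656, 419904]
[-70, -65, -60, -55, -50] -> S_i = -70 + 5*i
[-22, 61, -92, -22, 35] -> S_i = Random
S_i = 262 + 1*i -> [262, 263, 264, 265, 266]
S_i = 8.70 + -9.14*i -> [8.7, -0.44, -9.58, -18.72, -27.86]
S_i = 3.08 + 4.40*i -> [3.08, 7.48, 11.88, 16.28, 20.68]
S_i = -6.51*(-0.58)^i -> [-6.51, 3.78, -2.19, 1.27, -0.74]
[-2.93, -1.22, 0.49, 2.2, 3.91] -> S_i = -2.93 + 1.71*i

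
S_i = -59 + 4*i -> [-59, -55, -51, -47, -43]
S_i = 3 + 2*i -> [3, 5, 7, 9, 11]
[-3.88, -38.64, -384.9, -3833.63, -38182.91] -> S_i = -3.88*9.96^i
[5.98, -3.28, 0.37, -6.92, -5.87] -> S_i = Random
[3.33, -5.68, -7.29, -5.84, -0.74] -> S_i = Random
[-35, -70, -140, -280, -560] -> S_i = -35*2^i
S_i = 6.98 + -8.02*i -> [6.98, -1.04, -9.06, -17.08, -25.1]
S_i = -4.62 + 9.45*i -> [-4.62, 4.83, 14.28, 23.73, 33.18]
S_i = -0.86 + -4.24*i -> [-0.86, -5.1, -9.34, -13.58, -17.82]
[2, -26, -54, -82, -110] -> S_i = 2 + -28*i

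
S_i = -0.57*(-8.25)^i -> [-0.57, 4.7, -38.8, 320.06, -2640.53]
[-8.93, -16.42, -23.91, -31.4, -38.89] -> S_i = -8.93 + -7.49*i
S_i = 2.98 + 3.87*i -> [2.98, 6.85, 10.72, 14.59, 18.46]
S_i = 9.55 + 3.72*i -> [9.55, 13.27, 16.99, 20.71, 24.43]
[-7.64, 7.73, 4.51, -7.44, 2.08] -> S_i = Random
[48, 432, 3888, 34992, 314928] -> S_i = 48*9^i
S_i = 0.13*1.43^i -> [0.13, 0.19, 0.27, 0.38, 0.54]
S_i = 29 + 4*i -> [29, 33, 37, 41, 45]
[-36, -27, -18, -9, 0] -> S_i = -36 + 9*i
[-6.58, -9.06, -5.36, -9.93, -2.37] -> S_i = Random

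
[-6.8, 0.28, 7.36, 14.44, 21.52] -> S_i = -6.80 + 7.08*i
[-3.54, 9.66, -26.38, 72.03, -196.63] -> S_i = -3.54*(-2.73)^i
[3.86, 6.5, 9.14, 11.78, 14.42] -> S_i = 3.86 + 2.64*i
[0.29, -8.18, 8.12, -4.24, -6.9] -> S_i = Random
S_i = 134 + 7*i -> [134, 141, 148, 155, 162]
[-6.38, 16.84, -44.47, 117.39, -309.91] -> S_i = -6.38*(-2.64)^i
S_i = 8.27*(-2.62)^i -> [8.27, -21.67, 56.77, -148.73, 389.68]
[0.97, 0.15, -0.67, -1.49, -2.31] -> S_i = 0.97 + -0.82*i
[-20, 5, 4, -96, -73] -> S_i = Random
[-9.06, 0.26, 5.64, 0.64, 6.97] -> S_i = Random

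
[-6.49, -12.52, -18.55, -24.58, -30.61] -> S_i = -6.49 + -6.03*i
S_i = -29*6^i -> [-29, -174, -1044, -6264, -37584]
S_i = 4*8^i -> [4, 32, 256, 2048, 16384]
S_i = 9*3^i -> [9, 27, 81, 243, 729]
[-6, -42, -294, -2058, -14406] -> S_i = -6*7^i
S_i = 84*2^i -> [84, 168, 336, 672, 1344]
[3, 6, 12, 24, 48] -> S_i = 3*2^i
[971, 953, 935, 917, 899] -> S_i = 971 + -18*i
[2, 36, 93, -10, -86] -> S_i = Random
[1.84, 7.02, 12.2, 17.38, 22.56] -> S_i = 1.84 + 5.18*i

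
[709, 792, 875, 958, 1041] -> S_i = 709 + 83*i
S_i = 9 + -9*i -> [9, 0, -9, -18, -27]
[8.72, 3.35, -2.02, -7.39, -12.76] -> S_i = 8.72 + -5.37*i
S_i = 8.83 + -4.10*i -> [8.83, 4.73, 0.63, -3.47, -7.57]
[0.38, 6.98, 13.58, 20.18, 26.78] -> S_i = 0.38 + 6.60*i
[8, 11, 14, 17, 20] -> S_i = 8 + 3*i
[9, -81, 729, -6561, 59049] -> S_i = 9*-9^i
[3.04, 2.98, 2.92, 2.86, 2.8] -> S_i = 3.04*0.98^i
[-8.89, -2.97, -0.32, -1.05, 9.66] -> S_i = Random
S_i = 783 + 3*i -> [783, 786, 789, 792, 795]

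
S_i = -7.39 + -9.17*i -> [-7.39, -16.56, -25.73, -34.9, -44.07]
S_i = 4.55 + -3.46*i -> [4.55, 1.09, -2.37, -5.83, -9.29]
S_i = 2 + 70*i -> [2, 72, 142, 212, 282]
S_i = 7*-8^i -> [7, -56, 448, -3584, 28672]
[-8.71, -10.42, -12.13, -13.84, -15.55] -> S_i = -8.71 + -1.71*i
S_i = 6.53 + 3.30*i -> [6.53, 9.83, 13.13, 16.43, 19.73]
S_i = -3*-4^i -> [-3, 12, -48, 192, -768]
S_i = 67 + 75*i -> [67, 142, 217, 292, 367]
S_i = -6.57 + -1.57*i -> [-6.57, -8.14, -9.71, -11.28, -12.85]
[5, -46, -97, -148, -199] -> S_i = 5 + -51*i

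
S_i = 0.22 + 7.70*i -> [0.22, 7.92, 15.62, 23.32, 31.02]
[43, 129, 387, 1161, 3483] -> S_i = 43*3^i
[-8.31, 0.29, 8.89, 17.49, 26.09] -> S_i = -8.31 + 8.60*i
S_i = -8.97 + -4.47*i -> [-8.97, -13.44, -17.91, -22.38, -26.85]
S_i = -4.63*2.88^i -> [-4.63, -13.33, -38.4, -110.6, -318.53]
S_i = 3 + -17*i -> [3, -14, -31, -48, -65]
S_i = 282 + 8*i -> [282, 290, 298, 306, 314]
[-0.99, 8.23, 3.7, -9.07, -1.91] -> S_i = Random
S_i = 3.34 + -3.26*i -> [3.34, 0.08, -3.18, -6.44, -9.7]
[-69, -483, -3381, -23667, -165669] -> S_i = -69*7^i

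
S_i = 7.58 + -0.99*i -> [7.58, 6.59, 5.6, 4.61, 3.62]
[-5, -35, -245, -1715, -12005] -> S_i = -5*7^i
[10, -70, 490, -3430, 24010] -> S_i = 10*-7^i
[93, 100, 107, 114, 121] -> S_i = 93 + 7*i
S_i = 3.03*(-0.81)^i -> [3.03, -2.45, 1.99, -1.61, 1.3]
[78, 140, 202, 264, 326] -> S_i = 78 + 62*i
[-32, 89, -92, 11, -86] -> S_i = Random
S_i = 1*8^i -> [1, 8, 64, 512, 4096]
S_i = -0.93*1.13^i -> [-0.93, -1.05, -1.19, -1.34, -1.52]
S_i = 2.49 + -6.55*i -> [2.49, -4.06, -10.61, -17.16, -23.71]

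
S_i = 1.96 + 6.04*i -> [1.96, 8.0, 14.04, 20.08, 26.12]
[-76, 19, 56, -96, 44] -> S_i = Random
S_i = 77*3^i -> [77, 231, 693, 2079, 6237]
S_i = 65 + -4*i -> [65, 61, 57, 53, 49]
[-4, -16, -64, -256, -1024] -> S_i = -4*4^i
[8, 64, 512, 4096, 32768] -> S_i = 8*8^i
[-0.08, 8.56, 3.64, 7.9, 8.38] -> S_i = Random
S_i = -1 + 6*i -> [-1, 5, 11, 17, 23]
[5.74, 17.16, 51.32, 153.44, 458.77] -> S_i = 5.74*2.99^i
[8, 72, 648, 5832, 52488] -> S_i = 8*9^i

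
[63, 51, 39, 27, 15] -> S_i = 63 + -12*i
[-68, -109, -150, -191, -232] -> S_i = -68 + -41*i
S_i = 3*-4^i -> [3, -12, 48, -192, 768]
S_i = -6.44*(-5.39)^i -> [-6.44, 34.71, -187.1, 1008.44, -5435.52]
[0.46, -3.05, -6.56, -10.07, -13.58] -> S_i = 0.46 + -3.51*i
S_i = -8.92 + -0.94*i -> [-8.92, -9.86, -10.8, -11.74, -12.68]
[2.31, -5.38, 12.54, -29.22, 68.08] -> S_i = 2.31*(-2.33)^i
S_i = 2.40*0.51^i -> [2.4, 1.22, 0.62, 0.32, 0.16]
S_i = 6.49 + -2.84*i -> [6.49, 3.65, 0.81, -2.03, -4.87]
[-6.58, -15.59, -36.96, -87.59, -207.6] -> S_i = -6.58*2.37^i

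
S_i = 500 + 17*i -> [500, 517, 534, 551, 568]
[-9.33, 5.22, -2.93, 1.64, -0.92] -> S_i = -9.33*(-0.56)^i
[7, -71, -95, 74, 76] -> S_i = Random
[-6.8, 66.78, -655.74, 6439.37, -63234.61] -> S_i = -6.80*(-9.82)^i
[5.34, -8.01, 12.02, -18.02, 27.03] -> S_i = 5.34*(-1.50)^i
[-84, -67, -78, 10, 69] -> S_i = Random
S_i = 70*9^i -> [70, 630, 5670, 51030, 459270]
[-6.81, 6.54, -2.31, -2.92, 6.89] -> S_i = Random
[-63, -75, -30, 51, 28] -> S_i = Random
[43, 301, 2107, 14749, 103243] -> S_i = 43*7^i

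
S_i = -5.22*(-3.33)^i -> [-5.22, 17.38, -57.88, 192.75, -641.87]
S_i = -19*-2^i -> [-19, 38, -76, 152, -304]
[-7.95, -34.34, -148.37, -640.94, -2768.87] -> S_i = -7.95*4.32^i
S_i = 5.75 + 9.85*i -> [5.75, 15.6, 25.45, 35.3, 45.15]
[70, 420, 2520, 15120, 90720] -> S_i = 70*6^i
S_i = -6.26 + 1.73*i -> [-6.26, -4.53, -2.8, -1.07, 0.66]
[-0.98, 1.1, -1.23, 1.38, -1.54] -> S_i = -0.98*(-1.12)^i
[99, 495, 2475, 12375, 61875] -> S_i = 99*5^i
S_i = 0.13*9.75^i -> [0.13, 1.27, 12.36, 120.49, 1174.79]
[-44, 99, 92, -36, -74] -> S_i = Random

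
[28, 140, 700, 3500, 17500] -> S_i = 28*5^i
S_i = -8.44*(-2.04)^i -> [-8.44, 17.22, -35.12, 71.65, -146.17]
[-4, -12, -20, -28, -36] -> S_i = -4 + -8*i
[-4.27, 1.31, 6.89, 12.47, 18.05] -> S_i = -4.27 + 5.58*i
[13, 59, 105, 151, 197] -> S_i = 13 + 46*i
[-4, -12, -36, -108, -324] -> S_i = -4*3^i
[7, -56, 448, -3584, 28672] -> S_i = 7*-8^i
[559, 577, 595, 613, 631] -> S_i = 559 + 18*i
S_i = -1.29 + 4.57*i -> [-1.29, 3.28, 7.85, 12.42, 16.99]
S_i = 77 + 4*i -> [77, 81, 85, 89, 93]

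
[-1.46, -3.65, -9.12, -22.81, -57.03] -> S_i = -1.46*2.50^i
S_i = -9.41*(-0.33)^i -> [-9.41, 3.11, -1.02, 0.34, -0.11]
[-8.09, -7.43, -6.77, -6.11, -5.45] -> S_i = -8.09 + 0.66*i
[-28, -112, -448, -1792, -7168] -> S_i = -28*4^i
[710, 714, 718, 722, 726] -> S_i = 710 + 4*i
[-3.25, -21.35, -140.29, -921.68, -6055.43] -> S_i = -3.25*6.57^i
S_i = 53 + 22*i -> [53, 75, 97, 119, 141]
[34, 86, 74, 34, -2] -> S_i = Random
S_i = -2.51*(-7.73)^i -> [-2.51, 19.4, -149.98, 1159.34, -8961.73]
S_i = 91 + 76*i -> [91, 167, 243, 319, 395]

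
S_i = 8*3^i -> [8, 24, 72, 216, 648]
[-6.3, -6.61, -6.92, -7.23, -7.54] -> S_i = -6.30 + -0.31*i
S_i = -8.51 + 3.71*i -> [-8.51, -4.8, -1.09, 2.62, 6.33]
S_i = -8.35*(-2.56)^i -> [-8.35, 21.38, -54.72, 140.09, -358.63]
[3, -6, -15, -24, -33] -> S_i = 3 + -9*i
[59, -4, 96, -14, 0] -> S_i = Random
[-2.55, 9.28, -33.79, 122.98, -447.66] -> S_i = -2.55*(-3.64)^i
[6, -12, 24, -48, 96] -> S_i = 6*-2^i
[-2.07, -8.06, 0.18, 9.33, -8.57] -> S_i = Random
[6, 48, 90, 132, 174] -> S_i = 6 + 42*i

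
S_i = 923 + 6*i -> [923, 929, 935, 941, 947]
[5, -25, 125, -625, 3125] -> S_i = 5*-5^i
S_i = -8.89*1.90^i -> [-8.89, -16.89, -32.09, -60.98, -115.86]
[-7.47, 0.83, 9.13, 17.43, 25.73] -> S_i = -7.47 + 8.30*i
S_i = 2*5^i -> [2, 10, 50, 250, 1250]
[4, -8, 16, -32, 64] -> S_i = 4*-2^i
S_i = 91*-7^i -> [91, -637, 4459, -31213, 218491]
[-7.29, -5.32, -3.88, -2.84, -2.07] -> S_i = -7.29*0.73^i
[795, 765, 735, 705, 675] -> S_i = 795 + -30*i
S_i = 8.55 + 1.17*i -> [8.55, 9.72, 10.89, 12.06, 13.23]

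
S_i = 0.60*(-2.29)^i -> [0.6, -1.37, 3.15, -7.21, 16.5]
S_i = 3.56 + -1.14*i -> [3.56, 2.42, 1.28, 0.14, -1.0]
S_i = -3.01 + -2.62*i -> [-3.01, -5.63, -8.25, -10.87, -13.49]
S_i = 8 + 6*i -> [8, 14, 20, 26, 32]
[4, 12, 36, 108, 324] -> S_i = 4*3^i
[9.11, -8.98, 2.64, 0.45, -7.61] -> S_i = Random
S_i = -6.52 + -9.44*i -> [-6.52, -15.96, -25.4, -34.84, -44.28]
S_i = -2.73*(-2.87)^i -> [-2.73, 7.84, -22.49, 64.54, -185.22]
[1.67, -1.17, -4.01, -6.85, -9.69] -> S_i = 1.67 + -2.84*i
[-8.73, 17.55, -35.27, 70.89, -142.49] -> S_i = -8.73*(-2.01)^i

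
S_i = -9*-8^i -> [-9, 72, -576, 4608, -36864]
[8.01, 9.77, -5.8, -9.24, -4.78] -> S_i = Random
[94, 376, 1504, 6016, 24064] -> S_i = 94*4^i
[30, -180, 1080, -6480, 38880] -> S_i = 30*-6^i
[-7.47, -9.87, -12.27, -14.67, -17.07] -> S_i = -7.47 + -2.40*i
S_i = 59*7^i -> [59, 413, 2891, 20237, 141659]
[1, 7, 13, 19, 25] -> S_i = 1 + 6*i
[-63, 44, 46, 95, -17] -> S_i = Random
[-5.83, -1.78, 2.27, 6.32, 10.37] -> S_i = -5.83 + 4.05*i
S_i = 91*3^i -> [91, 273, 819, 2457, 7371]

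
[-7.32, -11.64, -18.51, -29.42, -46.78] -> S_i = -7.32*1.59^i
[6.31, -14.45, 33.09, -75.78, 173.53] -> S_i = 6.31*(-2.29)^i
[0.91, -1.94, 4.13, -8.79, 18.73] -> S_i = 0.91*(-2.13)^i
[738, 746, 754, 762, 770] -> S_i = 738 + 8*i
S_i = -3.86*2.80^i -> [-3.86, -10.81, -30.26, -84.73, -237.26]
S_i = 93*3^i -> [93, 279, 837, 2511, 7533]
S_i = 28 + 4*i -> [28, 32, 36, 40, 44]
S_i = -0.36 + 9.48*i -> [-0.36, 9.12, 18.6, 28.08, 37.56]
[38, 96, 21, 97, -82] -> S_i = Random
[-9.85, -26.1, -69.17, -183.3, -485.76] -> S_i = -9.85*2.65^i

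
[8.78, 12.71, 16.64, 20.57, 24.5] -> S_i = 8.78 + 3.93*i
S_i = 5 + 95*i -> [5, 100, 195, 290, 385]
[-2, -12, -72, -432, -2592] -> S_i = -2*6^i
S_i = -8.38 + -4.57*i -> [-8.38, -12.95, -17.52, -22.09, -26.66]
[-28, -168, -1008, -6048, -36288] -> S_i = -28*6^i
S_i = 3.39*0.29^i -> [3.39, 0.98, 0.29, 0.08, 0.02]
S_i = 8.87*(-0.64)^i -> [8.87, -5.68, 3.63, -2.33, 1.49]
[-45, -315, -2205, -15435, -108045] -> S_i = -45*7^i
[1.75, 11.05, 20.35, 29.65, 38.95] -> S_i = 1.75 + 9.30*i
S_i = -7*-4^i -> [-7, 28, -112, 448, -1792]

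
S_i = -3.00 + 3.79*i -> [-3.0, 0.79, 4.58, 8.37, 12.16]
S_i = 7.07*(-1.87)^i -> [7.07, -13.22, 24.72, -46.23, 86.45]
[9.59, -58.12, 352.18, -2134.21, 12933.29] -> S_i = 9.59*(-6.06)^i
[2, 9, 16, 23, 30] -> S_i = 2 + 7*i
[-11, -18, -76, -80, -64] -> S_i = Random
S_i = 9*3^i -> [9, 27, 81, 243, 729]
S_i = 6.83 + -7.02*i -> [6.83, -0.19, -7.21, -14.23, -21.25]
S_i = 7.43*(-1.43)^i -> [7.43, -10.62, 15.19, -21.73, 31.07]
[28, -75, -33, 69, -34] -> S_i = Random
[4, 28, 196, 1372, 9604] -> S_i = 4*7^i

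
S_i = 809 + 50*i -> [809, 859, 909, 959, 1009]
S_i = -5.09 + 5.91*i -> [-5.09, 0.82, 6.73, 12.64, 18.55]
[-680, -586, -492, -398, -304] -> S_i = -680 + 94*i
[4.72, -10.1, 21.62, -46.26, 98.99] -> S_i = 4.72*(-2.14)^i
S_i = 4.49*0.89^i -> [4.49, 4.0, 3.56, 3.17, 2.82]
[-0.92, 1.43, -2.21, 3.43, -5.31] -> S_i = -0.92*(-1.55)^i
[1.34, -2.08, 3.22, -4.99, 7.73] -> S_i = 1.34*(-1.55)^i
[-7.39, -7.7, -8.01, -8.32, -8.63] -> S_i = -7.39 + -0.31*i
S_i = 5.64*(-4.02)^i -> [5.64, -22.67, 91.14, -366.4, 1472.93]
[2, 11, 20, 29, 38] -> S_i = 2 + 9*i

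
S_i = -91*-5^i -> [-91, 455, -2275, 11375, -56875]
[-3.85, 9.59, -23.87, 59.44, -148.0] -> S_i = -3.85*(-2.49)^i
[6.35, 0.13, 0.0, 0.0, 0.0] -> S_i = 6.35*0.02^i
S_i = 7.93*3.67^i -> [7.93, 29.1, 106.81, 391.99, 1438.59]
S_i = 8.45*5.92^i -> [8.45, 50.02, 296.14, 1753.16, 10378.71]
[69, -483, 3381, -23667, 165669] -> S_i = 69*-7^i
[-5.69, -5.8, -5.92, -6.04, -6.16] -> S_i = -5.69*1.02^i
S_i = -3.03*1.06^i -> [-3.03, -3.21, -3.4, -3.61, -3.83]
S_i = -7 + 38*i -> [-7, 31, 69, 107, 145]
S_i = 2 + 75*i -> [2, 77, 152, 227, 302]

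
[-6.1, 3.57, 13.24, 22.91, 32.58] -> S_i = -6.10 + 9.67*i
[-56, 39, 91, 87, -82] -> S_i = Random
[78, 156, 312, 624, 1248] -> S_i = 78*2^i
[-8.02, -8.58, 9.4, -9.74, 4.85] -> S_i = Random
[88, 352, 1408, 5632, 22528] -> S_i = 88*4^i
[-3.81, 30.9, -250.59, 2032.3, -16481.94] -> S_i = -3.81*(-8.11)^i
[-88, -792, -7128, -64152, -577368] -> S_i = -88*9^i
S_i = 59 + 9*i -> [59, 68, 77, 86, 95]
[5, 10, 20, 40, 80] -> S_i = 5*2^i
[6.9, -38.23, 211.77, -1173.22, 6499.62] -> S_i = 6.90*(-5.54)^i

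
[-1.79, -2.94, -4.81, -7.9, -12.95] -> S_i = -1.79*1.64^i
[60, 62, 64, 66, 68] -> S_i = 60 + 2*i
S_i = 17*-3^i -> [17, -51, 153, -459, 1377]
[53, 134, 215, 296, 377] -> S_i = 53 + 81*i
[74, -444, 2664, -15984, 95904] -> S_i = 74*-6^i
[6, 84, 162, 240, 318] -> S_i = 6 + 78*i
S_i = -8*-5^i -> [-8, 40, -200, 1000, -5000]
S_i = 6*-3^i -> [6, -18, 54, -162, 486]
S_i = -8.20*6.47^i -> [-8.2, -53.05, -343.26, -2220.89, -14369.15]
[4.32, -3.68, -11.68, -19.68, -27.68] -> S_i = 4.32 + -8.00*i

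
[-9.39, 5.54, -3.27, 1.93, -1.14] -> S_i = -9.39*(-0.59)^i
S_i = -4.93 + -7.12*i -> [-4.93, -12.05, -19.17, -26.29, -33.41]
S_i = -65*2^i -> [-65, -130, -260, -520, -1040]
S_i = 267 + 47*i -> [267, 314, 361, 408, 455]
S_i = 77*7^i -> [77, 539, 3773, 26411, 184877]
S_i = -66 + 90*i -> [-66, 24, 114, 204, 294]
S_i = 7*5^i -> [7, 35, 175, 875, 4375]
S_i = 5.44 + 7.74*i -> [5.44, 13.18, 20.92, 28.66, 36.4]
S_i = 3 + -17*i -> [3, -14, -31, -48, -65]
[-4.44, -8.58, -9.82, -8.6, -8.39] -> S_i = Random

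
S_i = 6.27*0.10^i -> [6.27, 0.63, 0.06, 0.01, 0.0]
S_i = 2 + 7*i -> [2, 9, 16, 23, 30]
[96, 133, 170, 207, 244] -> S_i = 96 + 37*i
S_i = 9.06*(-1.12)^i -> [9.06, -10.15, 11.36, -12.73, 14.26]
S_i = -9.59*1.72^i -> [-9.59, -16.49, -28.37, -48.8, -83.93]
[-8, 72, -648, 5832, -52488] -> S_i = -8*-9^i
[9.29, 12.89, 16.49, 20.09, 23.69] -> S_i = 9.29 + 3.60*i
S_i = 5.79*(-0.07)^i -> [5.79, -0.41, 0.03, -0.0, 0.0]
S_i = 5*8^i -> [5, 40, 320, 2560, 20480]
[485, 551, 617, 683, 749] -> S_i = 485 + 66*i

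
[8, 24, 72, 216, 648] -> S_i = 8*3^i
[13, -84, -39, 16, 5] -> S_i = Random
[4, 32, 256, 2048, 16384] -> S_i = 4*8^i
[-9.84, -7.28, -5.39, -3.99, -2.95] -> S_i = -9.84*0.74^i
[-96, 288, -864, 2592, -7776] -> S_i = -96*-3^i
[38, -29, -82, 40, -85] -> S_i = Random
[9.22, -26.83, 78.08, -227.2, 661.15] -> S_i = 9.22*(-2.91)^i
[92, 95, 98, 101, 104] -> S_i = 92 + 3*i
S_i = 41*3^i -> [41, 123, 369, 1107, 3321]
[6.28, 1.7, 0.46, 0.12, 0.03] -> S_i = 6.28*0.27^i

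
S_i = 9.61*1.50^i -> [9.61, 14.42, 21.62, 32.43, 48.65]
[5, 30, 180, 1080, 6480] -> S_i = 5*6^i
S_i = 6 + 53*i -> [6, 59, 112, 165, 218]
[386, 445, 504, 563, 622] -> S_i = 386 + 59*i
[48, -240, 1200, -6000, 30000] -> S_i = 48*-5^i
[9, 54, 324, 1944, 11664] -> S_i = 9*6^i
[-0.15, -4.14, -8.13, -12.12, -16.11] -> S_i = -0.15 + -3.99*i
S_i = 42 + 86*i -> [42, 128, 214, 300, 386]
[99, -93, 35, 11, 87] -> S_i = Random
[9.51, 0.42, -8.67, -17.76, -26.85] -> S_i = 9.51 + -9.09*i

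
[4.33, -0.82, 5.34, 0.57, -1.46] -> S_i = Random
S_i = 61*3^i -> [61, 183, 549, 1647, 4941]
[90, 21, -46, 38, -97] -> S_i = Random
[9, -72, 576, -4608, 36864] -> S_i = 9*-8^i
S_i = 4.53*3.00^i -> [4.53, 13.59, 40.77, 122.31, 366.93]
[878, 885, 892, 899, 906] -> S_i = 878 + 7*i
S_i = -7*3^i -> [-7, -21, -63, -189, -567]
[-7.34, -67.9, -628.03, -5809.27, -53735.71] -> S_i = -7.34*9.25^i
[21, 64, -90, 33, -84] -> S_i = Random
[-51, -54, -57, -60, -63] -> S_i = -51 + -3*i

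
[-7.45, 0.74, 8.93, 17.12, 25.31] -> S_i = -7.45 + 8.19*i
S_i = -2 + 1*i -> [-2, -1, 0, 1, 2]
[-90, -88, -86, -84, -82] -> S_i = -90 + 2*i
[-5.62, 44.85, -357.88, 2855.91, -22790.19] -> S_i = -5.62*(-7.98)^i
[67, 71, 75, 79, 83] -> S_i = 67 + 4*i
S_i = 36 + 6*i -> [36, 42, 48, 54, 60]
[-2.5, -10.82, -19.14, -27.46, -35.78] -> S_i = -2.50 + -8.32*i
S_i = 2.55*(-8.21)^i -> [2.55, -20.94, 171.88, -1411.14, 11585.45]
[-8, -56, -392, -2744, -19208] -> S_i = -8*7^i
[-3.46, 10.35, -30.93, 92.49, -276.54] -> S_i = -3.46*(-2.99)^i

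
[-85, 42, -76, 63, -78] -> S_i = Random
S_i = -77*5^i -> [-77, -385, -1925, -9625, -48125]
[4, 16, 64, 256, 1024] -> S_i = 4*4^i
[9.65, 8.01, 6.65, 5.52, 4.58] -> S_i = 9.65*0.83^i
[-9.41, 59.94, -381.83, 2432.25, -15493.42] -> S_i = -9.41*(-6.37)^i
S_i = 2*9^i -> [2, 18, 162, 1458, 13122]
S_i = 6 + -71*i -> [6, -65, -136, -207, -278]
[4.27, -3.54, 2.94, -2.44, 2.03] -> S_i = 4.27*(-0.83)^i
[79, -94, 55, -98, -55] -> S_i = Random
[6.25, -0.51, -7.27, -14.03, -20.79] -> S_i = 6.25 + -6.76*i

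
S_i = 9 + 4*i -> [9, 13, 17, 21, 25]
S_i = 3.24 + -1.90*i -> [3.24, 1.34, -0.56, -2.46, -4.36]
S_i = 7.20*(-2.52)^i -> [7.2, -18.14, 45.72, -115.22, 290.36]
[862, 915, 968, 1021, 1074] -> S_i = 862 + 53*i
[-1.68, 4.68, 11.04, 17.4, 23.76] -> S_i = -1.68 + 6.36*i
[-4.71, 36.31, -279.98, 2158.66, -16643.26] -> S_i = -4.71*(-7.71)^i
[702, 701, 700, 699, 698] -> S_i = 702 + -1*i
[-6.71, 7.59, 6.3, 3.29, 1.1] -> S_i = Random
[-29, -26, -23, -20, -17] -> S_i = -29 + 3*i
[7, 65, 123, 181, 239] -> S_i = 7 + 58*i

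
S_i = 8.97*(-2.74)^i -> [8.97, -24.58, 67.34, -184.52, 505.59]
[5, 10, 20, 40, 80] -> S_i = 5*2^i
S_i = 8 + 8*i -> [8, 16, 24, 32, 40]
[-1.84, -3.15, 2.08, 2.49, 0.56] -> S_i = Random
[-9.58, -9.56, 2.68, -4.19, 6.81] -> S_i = Random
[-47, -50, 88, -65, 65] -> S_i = Random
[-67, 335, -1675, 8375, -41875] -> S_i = -67*-5^i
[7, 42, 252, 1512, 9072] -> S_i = 7*6^i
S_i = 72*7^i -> [72, 504, 3528, 24696, 172872]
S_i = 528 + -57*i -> [528, 471, 414, 357, 300]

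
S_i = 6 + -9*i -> [6, -3, -12, -21, -30]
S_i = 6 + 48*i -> [6, 54, 102, 150, 198]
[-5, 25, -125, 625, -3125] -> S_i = -5*-5^i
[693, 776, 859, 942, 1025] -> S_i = 693 + 83*i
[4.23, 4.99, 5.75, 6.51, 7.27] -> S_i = 4.23 + 0.76*i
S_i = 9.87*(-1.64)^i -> [9.87, -16.19, 26.55, -43.54, 71.4]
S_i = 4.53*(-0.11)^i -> [4.53, -0.5, 0.05, -0.01, 0.0]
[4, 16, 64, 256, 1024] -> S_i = 4*4^i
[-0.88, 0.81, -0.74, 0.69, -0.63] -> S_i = -0.88*(-0.92)^i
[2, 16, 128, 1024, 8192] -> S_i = 2*8^i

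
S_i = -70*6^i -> [-70, -420, -2520, -15120, -90720]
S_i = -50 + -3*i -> [-50, -53, -56, -59, -62]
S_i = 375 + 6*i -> [375, 381, 387, 393, 399]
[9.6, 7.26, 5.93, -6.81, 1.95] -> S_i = Random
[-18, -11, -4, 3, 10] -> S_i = -18 + 7*i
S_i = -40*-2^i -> [-40, 80, -160, 320, -640]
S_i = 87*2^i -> [87, 174, 348, 696, 1392]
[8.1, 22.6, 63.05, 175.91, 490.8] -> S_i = 8.10*2.79^i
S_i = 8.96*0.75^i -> [8.96, 6.72, 5.04, 3.78, 2.84]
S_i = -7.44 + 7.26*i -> [-7.44, -0.18, 7.08, 14.34, 21.6]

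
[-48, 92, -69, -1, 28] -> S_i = Random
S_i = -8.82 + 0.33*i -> [-8.82, -8.49, -8.16, -7.83, -7.5]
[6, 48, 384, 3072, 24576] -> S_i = 6*8^i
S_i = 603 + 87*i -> [603, 690, 777, 864, 951]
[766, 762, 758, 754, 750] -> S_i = 766 + -4*i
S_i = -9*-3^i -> [-9, 27, -81, 243, -729]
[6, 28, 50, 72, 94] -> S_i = 6 + 22*i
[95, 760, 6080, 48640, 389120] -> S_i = 95*8^i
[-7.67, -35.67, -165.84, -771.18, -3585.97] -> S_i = -7.67*4.65^i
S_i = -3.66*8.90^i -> [-3.66, -32.57, -289.91, -2580.19, -22963.66]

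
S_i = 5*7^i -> [5, 35, 245, 1715, 12005]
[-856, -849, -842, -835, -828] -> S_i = -856 + 7*i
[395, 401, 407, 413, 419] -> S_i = 395 + 6*i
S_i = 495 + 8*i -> [495, 503, 511, 519, 527]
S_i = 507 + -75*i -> [507, 432, 357, 282, 207]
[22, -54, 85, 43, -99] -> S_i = Random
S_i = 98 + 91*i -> [98, 189, 280, 371, 462]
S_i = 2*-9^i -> [2, -18, 162, -1458, 13122]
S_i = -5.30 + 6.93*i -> [-5.3, 1.63, 8.56, 15.49, 22.42]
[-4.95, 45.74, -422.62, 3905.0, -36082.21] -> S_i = -4.95*(-9.24)^i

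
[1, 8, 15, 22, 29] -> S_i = 1 + 7*i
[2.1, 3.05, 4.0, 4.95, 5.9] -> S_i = 2.10 + 0.95*i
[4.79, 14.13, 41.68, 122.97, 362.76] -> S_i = 4.79*2.95^i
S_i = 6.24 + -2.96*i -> [6.24, 3.28, 0.32, -2.64, -5.6]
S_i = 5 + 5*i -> [5, 10, 15, 20, 25]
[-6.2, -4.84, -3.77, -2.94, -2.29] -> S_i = -6.20*0.78^i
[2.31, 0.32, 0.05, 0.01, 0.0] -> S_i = 2.31*0.14^i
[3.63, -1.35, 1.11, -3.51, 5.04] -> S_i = Random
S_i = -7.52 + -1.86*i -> [-7.52, -9.38, -11.24, -13.1, -14.96]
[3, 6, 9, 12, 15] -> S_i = 3 + 3*i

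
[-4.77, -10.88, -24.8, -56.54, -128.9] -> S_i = -4.77*2.28^i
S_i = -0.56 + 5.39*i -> [-0.56, 4.83, 10.22, 15.61, 21.0]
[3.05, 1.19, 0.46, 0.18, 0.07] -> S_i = 3.05*0.39^i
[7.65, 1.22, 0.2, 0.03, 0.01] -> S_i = 7.65*0.16^i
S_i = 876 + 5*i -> [876, 881, 886, 891, 896]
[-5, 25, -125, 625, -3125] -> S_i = -5*-5^i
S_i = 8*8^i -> [8, 64, 512, 4096, 32768]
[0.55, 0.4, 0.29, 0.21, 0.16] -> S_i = 0.55*0.73^i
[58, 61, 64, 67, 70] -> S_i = 58 + 3*i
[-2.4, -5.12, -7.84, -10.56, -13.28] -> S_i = -2.40 + -2.72*i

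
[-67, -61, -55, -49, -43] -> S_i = -67 + 6*i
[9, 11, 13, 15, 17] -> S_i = 9 + 2*i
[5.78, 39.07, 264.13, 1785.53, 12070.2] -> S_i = 5.78*6.76^i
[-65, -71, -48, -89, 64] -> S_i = Random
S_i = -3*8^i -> [-3, -24, -192, -1536, -12288]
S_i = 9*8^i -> [9, 72, 576, 4608, 36864]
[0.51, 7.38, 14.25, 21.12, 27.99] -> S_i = 0.51 + 6.87*i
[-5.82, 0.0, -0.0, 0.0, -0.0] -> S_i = -5.82*-0.00^i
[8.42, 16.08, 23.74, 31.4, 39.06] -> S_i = 8.42 + 7.66*i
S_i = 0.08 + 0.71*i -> [0.08, 0.79, 1.5, 2.21, 2.92]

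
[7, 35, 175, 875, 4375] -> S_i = 7*5^i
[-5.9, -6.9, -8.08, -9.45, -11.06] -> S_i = -5.90*1.17^i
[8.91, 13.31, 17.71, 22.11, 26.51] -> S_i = 8.91 + 4.40*i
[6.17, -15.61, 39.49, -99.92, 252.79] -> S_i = 6.17*(-2.53)^i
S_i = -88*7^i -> [-88, -616, -4312, -30184, -211288]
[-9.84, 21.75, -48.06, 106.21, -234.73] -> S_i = -9.84*(-2.21)^i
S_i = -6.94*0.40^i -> [-6.94, -2.78, -1.11, -0.44, -0.18]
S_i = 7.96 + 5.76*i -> [7.96, 13.72, 19.48, 25.24, 31.0]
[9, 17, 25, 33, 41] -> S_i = 9 + 8*i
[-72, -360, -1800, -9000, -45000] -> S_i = -72*5^i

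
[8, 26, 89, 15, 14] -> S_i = Random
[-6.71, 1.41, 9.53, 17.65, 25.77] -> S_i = -6.71 + 8.12*i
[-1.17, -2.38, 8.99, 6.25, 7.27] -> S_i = Random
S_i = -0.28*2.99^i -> [-0.28, -0.84, -2.5, -7.48, -22.38]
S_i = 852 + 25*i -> [852, 877, 902, 927, 952]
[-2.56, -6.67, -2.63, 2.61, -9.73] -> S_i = Random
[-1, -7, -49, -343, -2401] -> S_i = -1*7^i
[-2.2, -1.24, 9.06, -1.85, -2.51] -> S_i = Random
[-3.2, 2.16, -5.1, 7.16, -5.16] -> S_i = Random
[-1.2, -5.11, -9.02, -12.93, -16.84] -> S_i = -1.20 + -3.91*i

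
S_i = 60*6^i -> [60, 360, 2160, 12960, 77760]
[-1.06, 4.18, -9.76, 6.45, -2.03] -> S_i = Random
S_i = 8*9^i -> [8, 72, 648, 5832, 52488]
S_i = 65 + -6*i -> [65, 59, 53, 47, 41]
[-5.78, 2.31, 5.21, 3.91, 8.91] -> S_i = Random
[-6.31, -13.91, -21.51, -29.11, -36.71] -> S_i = -6.31 + -7.60*i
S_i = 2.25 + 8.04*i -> [2.25, 10.29, 18.33, 26.37, 34.41]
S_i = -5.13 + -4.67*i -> [-5.13, -9.8, -14.47, -19.14, -23.81]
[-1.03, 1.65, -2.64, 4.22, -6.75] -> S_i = -1.03*(-1.60)^i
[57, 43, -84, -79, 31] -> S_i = Random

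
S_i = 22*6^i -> [22, 132, 792, 4752, 28512]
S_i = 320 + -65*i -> [320, 255, 190, 125, 60]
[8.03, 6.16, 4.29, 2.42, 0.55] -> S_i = 8.03 + -1.87*i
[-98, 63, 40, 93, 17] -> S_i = Random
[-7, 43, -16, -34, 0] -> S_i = Random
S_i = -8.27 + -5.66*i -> [-8.27, -13.93, -19.59, -25.25, -30.91]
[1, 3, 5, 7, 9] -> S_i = 1 + 2*i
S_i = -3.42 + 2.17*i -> [-3.42, -1.25, 0.92, 3.09, 5.26]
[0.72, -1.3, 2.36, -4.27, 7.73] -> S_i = 0.72*(-1.81)^i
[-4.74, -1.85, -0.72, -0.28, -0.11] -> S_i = -4.74*0.39^i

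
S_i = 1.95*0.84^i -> [1.95, 1.64, 1.38, 1.16, 0.97]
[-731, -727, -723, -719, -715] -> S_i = -731 + 4*i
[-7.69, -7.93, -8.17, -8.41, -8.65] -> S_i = -7.69 + -0.24*i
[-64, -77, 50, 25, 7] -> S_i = Random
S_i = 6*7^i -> [6, 42, 294, 2058, 14406]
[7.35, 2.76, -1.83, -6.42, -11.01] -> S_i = 7.35 + -4.59*i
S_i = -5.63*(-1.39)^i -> [-5.63, 7.83, -10.88, 15.12, -21.02]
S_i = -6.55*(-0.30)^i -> [-6.55, 1.96, -0.59, 0.18, -0.05]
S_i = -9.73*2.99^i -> [-9.73, -29.09, -86.99, -260.09, -777.67]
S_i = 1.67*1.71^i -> [1.67, 2.86, 4.88, 8.35, 14.28]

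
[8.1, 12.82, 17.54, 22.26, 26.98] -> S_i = 8.10 + 4.72*i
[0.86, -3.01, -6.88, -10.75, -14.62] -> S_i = 0.86 + -3.87*i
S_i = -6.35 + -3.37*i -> [-6.35, -9.72, -13.09, -16.46, -19.83]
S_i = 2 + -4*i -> [2, -2, -6, -10, -14]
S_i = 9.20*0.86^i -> [9.2, 7.91, 6.8, 5.85, 5.03]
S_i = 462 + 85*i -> [462, 547, 632, 717, 802]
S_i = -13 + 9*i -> [-13, -4, 5, 14, 23]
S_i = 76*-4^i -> [76, -304, 1216, -4864, 19456]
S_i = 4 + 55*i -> [4, 59, 114, 169, 224]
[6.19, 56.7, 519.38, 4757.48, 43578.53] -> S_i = 6.19*9.16^i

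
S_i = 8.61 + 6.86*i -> [8.61, 15.47, 22.33, 29.19, 36.05]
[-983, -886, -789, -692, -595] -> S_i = -983 + 97*i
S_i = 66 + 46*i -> [66, 112, 158, 204, 250]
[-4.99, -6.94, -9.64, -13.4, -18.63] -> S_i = -4.99*1.39^i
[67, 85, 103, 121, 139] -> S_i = 67 + 18*i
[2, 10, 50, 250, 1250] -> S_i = 2*5^i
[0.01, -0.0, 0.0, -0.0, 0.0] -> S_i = 0.01*(-0.14)^i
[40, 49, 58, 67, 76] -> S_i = 40 + 9*i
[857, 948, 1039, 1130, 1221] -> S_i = 857 + 91*i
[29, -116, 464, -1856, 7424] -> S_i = 29*-4^i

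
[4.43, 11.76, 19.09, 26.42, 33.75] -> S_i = 4.43 + 7.33*i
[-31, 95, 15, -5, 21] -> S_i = Random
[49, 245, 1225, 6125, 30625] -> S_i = 49*5^i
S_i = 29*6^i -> [29, 174, 1044, 6264, 37584]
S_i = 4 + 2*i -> [4, 6, 8, 10, 12]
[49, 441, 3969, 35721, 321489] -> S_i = 49*9^i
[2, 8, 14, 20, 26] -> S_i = 2 + 6*i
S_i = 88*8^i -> [88, 704, 5632, 45056, 360448]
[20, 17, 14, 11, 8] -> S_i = 20 + -3*i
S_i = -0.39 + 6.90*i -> [-0.39, 6.51, 13.41, 20.31, 27.21]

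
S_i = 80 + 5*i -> [80, 85, 90, 95, 100]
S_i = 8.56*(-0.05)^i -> [8.56, -0.43, 0.02, -0.0, 0.0]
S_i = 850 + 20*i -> [850, 870, 890, 910, 930]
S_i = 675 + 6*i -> [675, 681, 687, 693, 699]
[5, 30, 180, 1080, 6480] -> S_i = 5*6^i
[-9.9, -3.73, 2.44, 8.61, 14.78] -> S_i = -9.90 + 6.17*i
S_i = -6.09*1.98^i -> [-6.09, -12.06, -23.88, -47.27, -93.6]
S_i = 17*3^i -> [17, 51, 153, 459, 1377]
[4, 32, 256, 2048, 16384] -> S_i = 4*8^i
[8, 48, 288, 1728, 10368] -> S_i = 8*6^i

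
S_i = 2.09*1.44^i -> [2.09, 3.01, 4.33, 6.24, 8.99]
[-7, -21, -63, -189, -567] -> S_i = -7*3^i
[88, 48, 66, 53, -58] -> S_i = Random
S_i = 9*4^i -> [9, 36, 144, 576, 2304]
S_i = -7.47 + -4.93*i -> [-7.47, -12.4, -17.33, -22.26, -27.19]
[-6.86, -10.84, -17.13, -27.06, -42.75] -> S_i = -6.86*1.58^i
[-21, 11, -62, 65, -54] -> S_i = Random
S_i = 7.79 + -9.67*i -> [7.79, -1.88, -11.55, -21.22, -30.89]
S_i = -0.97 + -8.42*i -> [-0.97, -9.39, -17.81, -26.23, -34.65]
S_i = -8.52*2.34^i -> [-8.52, -19.94, -46.65, -109.17, -255.45]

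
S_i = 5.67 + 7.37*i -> [5.67, 13.04, 20.41, 27.78, 35.15]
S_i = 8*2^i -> [8, 16, 32, 64, 128]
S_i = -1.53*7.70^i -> [-1.53, -11.78, -90.71, -698.5, -5378.42]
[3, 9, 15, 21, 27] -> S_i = 3 + 6*i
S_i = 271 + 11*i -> [271, 282, 293, 304, 315]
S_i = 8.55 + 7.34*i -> [8.55, 15.89, 23.23, 30.57, 37.91]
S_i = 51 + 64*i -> [51, 115, 179, 243, 307]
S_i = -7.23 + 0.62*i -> [-7.23, -6.61, -5.99, -5.37, -4.75]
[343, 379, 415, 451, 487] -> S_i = 343 + 36*i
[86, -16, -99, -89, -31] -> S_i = Random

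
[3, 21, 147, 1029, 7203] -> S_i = 3*7^i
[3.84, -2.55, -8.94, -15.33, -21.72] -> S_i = 3.84 + -6.39*i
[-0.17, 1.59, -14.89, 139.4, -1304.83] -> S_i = -0.17*(-9.36)^i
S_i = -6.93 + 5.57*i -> [-6.93, -1.36, 4.21, 9.78, 15.35]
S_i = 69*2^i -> [69, 138, 276, 552, 1104]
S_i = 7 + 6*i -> [7, 13, 19, 25, 31]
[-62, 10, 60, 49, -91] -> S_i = Random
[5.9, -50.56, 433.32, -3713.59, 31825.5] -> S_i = 5.90*(-8.57)^i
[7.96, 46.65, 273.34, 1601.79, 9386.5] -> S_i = 7.96*5.86^i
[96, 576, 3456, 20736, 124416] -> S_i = 96*6^i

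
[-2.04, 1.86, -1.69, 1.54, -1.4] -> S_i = -2.04*(-0.91)^i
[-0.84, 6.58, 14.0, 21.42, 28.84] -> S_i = -0.84 + 7.42*i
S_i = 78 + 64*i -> [78, 142, 206, 270, 334]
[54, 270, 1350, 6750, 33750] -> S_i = 54*5^i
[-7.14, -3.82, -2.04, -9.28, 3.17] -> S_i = Random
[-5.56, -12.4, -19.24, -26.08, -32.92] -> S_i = -5.56 + -6.84*i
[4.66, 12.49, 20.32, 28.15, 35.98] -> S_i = 4.66 + 7.83*i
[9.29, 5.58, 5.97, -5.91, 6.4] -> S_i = Random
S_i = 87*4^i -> [87, 348, 1392, 5568, 22272]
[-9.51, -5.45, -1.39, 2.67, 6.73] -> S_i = -9.51 + 4.06*i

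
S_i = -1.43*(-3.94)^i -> [-1.43, 5.63, -22.2, 87.46, -344.6]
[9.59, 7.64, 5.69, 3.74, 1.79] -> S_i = 9.59 + -1.95*i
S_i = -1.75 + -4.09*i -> [-1.75, -5.84, -9.93, -14.02, -18.11]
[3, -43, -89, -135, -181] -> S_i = 3 + -46*i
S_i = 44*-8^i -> [44, -352, 2816, -22528, 180224]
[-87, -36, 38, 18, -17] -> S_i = Random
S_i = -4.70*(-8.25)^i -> [-4.7, 38.78, -319.89, 2639.12, -21772.77]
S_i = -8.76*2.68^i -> [-8.76, -23.48, -62.92, -168.62, -451.9]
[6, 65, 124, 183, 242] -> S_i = 6 + 59*i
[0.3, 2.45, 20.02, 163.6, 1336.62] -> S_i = 0.30*8.17^i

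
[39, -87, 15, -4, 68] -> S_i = Random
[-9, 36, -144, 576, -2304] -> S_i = -9*-4^i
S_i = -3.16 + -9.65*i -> [-3.16, -12.81, -22.46, -32.11, -41.76]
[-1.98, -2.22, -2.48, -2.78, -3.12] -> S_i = -1.98*1.12^i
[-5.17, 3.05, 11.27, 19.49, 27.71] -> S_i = -5.17 + 8.22*i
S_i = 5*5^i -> [5, 25, 125, 625, 3125]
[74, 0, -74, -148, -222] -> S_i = 74 + -74*i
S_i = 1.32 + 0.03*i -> [1.32, 1.35, 1.38, 1.41, 1.44]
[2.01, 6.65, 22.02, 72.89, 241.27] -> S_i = 2.01*3.31^i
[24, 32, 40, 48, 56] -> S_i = 24 + 8*i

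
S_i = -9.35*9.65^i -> [-9.35, -90.23, -870.7, -8402.21, -81081.33]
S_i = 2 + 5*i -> [2, 7, 12, 17, 22]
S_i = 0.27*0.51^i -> [0.27, 0.14, 0.07, 0.04, 0.02]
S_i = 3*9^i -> [3, 27, 243, 2187, 19683]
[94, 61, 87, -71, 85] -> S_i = Random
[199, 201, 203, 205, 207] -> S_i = 199 + 2*i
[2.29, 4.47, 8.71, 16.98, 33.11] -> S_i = 2.29*1.95^i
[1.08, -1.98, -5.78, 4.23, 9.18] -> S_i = Random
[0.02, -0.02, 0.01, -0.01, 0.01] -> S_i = 0.02*(-0.75)^i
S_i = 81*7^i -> [81, 567, 3969, 27783, 194481]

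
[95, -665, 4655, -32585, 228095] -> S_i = 95*-7^i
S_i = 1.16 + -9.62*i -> [1.16, -8.46, -18.08, -27.7, -37.32]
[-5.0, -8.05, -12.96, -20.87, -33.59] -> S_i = -5.00*1.61^i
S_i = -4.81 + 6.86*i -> [-4.81, 2.05, 8.91, 15.77, 22.63]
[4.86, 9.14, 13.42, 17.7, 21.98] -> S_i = 4.86 + 4.28*i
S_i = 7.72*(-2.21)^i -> [7.72, -17.06, 37.71, -83.33, 184.16]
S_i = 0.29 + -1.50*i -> [0.29, -1.21, -2.71, -4.21, -5.71]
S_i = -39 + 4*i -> [-39, -35, -31, -27, -23]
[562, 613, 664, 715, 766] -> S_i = 562 + 51*i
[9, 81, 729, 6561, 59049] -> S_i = 9*9^i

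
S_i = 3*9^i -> [3, 27, 243, 2187, 19683]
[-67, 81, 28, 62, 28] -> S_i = Random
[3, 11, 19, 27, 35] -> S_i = 3 + 8*i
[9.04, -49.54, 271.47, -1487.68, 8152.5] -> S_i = 9.04*(-5.48)^i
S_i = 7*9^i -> [7, 63, 567, 5103, 45927]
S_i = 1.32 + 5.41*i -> [1.32, 6.73, 12.14, 17.55, 22.96]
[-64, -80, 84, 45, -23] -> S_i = Random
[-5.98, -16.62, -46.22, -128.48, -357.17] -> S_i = -5.98*2.78^i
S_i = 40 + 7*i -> [40, 47, 54, 61, 68]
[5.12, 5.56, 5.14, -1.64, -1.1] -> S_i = Random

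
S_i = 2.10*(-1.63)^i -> [2.1, -3.42, 5.58, -9.09, 14.82]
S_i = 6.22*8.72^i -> [6.22, 54.24, 472.96, 4124.2, 35963.03]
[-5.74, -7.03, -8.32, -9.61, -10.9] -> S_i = -5.74 + -1.29*i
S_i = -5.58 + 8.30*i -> [-5.58, 2.72, 11.02, 19.32, 27.62]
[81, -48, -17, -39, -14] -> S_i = Random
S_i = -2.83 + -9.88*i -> [-2.83, -12.71, -22.59, -32.47, -42.35]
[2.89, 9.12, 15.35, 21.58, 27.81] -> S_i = 2.89 + 6.23*i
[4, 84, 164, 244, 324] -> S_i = 4 + 80*i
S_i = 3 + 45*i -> [3, 48, 93, 138, 183]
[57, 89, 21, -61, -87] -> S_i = Random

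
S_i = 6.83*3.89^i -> [6.83, 26.57, 103.35, 402.04, 1563.94]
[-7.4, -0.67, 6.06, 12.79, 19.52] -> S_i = -7.40 + 6.73*i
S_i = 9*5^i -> [9, 45, 225, 1125, 5625]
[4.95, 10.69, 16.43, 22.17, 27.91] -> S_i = 4.95 + 5.74*i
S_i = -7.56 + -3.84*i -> [-7.56, -11.4, -15.24, -19.08, -22.92]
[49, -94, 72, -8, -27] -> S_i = Random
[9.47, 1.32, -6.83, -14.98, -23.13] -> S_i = 9.47 + -8.15*i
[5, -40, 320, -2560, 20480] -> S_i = 5*-8^i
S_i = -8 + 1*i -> [-8, -7, -6, -5, -4]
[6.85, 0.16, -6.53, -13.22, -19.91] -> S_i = 6.85 + -6.69*i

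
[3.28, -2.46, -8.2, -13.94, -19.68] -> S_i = 3.28 + -5.74*i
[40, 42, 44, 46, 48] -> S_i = 40 + 2*i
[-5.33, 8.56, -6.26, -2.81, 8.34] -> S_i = Random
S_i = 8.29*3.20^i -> [8.29, 26.53, 84.89, 271.65, 869.27]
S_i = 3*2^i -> [3, 6, 12, 24, 48]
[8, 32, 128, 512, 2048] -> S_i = 8*4^i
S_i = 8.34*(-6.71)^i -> [8.34, -55.96, 375.5, -2519.61, 16906.59]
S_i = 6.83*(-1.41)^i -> [6.83, -9.63, 13.58, -19.15, 27.0]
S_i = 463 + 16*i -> [463, 479, 495, 511, 527]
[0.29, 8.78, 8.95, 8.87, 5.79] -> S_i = Random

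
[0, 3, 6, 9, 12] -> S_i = 0 + 3*i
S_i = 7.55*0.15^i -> [7.55, 1.13, 0.17, 0.03, 0.0]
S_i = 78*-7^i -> [78, -546, 3822, -26754, 187278]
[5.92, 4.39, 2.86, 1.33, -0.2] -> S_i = 5.92 + -1.53*i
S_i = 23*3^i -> [23, 69, 207, 621, 1863]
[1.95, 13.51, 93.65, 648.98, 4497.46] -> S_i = 1.95*6.93^i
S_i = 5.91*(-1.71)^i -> [5.91, -10.11, 17.28, -29.55, 50.53]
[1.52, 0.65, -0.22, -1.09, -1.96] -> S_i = 1.52 + -0.87*i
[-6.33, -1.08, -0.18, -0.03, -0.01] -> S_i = -6.33*0.17^i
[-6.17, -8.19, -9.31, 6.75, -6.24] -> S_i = Random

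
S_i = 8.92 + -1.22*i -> [8.92, 7.7, 6.48, 5.26, 4.04]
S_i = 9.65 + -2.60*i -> [9.65, 7.05, 4.45, 1.85, -0.75]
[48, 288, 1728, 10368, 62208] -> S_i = 48*6^i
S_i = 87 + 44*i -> [87, 131, 175, 219, 263]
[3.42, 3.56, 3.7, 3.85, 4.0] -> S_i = 3.42*1.04^i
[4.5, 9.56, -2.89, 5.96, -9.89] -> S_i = Random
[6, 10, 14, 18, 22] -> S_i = 6 + 4*i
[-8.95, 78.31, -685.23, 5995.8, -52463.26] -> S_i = -8.95*(-8.75)^i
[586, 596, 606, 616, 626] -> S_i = 586 + 10*i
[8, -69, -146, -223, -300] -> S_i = 8 + -77*i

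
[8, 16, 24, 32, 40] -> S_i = 8 + 8*i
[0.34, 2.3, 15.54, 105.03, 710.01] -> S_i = 0.34*6.76^i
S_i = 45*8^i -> [45, 360, 2880, 23040, 184320]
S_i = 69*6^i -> [69, 414, 2484, 14904, 89424]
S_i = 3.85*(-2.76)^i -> [3.85, -10.63, 29.33, -80.94, 223.41]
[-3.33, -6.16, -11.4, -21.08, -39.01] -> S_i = -3.33*1.85^i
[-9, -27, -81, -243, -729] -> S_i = -9*3^i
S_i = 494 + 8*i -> [494, 502, 510, 518, 526]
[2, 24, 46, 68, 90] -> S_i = 2 + 22*i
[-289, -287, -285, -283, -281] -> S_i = -289 + 2*i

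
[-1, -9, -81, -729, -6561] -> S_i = -1*9^i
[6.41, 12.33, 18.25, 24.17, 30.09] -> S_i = 6.41 + 5.92*i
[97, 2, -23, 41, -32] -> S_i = Random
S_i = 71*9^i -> [71, 639, 5751, 51759, 465831]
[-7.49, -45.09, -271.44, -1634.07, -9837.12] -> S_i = -7.49*6.02^i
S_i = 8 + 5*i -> [8, 13, 18, 23, 28]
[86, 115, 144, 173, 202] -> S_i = 86 + 29*i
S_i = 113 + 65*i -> [113, 178, 243, 308, 373]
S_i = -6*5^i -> [-6, -30, -150, -750, -3750]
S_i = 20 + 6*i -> [20, 26, 32, 38, 44]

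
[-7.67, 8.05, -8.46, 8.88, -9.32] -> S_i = -7.67*(-1.05)^i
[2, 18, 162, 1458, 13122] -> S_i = 2*9^i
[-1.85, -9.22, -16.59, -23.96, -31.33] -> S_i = -1.85 + -7.37*i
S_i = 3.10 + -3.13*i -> [3.1, -0.03, -3.16, -6.29, -9.42]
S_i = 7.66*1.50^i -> [7.66, 11.49, 17.24, 25.85, 38.78]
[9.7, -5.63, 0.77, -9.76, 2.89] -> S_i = Random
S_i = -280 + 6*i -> [-280, -274, -268, -262, -256]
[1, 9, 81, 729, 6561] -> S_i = 1*9^i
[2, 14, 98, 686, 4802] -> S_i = 2*7^i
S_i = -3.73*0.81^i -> [-3.73, -3.02, -2.45, -1.98, -1.61]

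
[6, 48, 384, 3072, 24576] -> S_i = 6*8^i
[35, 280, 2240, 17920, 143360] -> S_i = 35*8^i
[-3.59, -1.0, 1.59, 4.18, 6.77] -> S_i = -3.59 + 2.59*i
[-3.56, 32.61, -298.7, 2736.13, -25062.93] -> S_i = -3.56*(-9.16)^i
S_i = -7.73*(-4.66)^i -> [-7.73, 36.02, -167.86, 782.24, -3645.22]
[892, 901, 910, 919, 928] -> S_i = 892 + 9*i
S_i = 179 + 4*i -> [179, 183, 187, 191, 195]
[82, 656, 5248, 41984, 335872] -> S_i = 82*8^i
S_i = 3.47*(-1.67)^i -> [3.47, -5.79, 9.68, -16.16, 26.99]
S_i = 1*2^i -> [1, 2, 4, 8, 16]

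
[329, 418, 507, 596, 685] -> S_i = 329 + 89*i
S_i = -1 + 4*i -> [-1, 3, 7, 11, 15]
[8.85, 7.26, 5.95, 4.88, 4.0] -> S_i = 8.85*0.82^i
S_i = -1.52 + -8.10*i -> [-1.52, -9.62, -17.72, -25.82, -33.92]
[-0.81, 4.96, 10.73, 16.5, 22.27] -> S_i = -0.81 + 5.77*i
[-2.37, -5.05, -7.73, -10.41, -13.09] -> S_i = -2.37 + -2.68*i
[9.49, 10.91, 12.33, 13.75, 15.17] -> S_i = 9.49 + 1.42*i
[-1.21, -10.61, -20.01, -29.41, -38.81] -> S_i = -1.21 + -9.40*i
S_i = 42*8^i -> [42, 336, 2688, 21504, 172032]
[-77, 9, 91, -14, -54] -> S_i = Random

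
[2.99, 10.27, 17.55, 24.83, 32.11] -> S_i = 2.99 + 7.28*i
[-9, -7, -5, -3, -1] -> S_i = -9 + 2*i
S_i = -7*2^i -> [-7, -14, -28, -56, -112]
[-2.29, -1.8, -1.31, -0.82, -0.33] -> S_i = -2.29 + 0.49*i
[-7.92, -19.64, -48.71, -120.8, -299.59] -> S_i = -7.92*2.48^i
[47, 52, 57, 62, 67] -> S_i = 47 + 5*i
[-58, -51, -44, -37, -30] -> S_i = -58 + 7*i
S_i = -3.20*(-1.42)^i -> [-3.2, 4.54, -6.45, 9.16, -13.01]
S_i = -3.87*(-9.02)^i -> [-3.87, 34.91, -314.86, 2840.08, -25617.52]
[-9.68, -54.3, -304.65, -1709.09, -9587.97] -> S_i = -9.68*5.61^i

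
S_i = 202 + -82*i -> [202, 120, 38, -44, -126]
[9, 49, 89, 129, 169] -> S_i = 9 + 40*i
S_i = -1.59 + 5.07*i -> [-1.59, 3.48, 8.55, 13.62, 18.69]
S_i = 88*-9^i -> [88, -792, 7128, -64152, 577368]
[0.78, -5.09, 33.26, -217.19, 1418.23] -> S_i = 0.78*(-6.53)^i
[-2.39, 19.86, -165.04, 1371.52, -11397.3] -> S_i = -2.39*(-8.31)^i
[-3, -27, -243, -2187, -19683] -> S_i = -3*9^i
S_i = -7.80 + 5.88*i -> [-7.8, -1.92, 3.96, 9.84, 15.72]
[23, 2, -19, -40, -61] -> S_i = 23 + -21*i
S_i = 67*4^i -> [67, 268, 1072, 4288, 17152]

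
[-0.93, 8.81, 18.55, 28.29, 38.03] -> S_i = -0.93 + 9.74*i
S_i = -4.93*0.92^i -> [-4.93, -4.54, -4.17, -3.84, -3.53]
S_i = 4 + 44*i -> [4, 48, 92, 136, 180]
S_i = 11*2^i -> [11, 22, 44, 88, 176]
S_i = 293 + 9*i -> [293, 302, 311, 320, 329]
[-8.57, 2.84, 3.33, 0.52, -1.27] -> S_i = Random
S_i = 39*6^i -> [39, 234, 1404, 8424, 50544]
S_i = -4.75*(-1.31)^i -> [-4.75, 6.22, -8.15, 10.68, -13.99]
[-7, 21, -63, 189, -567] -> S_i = -7*-3^i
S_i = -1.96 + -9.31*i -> [-1.96, -11.27, -20.58, -29.89, -39.2]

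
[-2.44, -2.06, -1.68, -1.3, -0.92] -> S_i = -2.44 + 0.38*i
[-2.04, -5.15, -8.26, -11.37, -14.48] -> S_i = -2.04 + -3.11*i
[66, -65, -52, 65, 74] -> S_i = Random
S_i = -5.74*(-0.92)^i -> [-5.74, 5.28, -4.86, 4.47, -4.11]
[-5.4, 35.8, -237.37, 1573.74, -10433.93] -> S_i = -5.40*(-6.63)^i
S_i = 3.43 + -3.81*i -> [3.43, -0.38, -4.19, -8.0, -11.81]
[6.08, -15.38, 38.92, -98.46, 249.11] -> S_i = 6.08*(-2.53)^i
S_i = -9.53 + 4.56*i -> [-9.53, -4.97, -0.41, 4.15, 8.71]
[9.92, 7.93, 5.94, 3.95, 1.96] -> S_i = 9.92 + -1.99*i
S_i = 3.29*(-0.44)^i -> [3.29, -1.45, 0.64, -0.28, 0.12]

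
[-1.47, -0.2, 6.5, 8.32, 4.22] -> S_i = Random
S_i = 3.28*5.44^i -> [3.28, 17.84, 97.07, 528.04, 2872.56]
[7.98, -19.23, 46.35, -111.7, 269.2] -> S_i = 7.98*(-2.41)^i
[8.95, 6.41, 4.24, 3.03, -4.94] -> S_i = Random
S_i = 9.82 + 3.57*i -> [9.82, 13.39, 16.96, 20.53, 24.1]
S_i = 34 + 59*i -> [34, 93, 152, 211, 270]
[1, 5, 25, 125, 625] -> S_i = 1*5^i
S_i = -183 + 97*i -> [-183, -86, 11, 108, 205]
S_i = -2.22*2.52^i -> [-2.22, -5.59, -14.1, -35.53, -89.53]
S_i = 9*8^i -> [9, 72, 576, 4608, 36864]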